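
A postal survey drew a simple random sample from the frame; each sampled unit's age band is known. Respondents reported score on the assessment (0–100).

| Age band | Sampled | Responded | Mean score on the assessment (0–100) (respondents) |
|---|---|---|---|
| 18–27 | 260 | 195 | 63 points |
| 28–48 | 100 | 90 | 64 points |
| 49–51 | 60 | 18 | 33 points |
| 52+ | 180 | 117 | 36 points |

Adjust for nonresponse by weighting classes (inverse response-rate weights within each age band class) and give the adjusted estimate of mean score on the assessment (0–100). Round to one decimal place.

52.1

Class response rates: 18–27 195/260 = 75%, 28–48 90/100 = 90%, 49–51 18/60 = 30%, 52+ 117/180 = 65%.
Weighting each respondent by the inverse class response rate inflates each class back to its sampled size, so the class weight is n_sampled:
  18–27: 260 × 63 = 16,380
  28–48: 100 × 64 = 6400
  49–51: 60 × 33 = 1980
  52+: 180 × 36 = 6480
Adjusted estimate = 31,240 / 600 = 52.0667 → 52.1.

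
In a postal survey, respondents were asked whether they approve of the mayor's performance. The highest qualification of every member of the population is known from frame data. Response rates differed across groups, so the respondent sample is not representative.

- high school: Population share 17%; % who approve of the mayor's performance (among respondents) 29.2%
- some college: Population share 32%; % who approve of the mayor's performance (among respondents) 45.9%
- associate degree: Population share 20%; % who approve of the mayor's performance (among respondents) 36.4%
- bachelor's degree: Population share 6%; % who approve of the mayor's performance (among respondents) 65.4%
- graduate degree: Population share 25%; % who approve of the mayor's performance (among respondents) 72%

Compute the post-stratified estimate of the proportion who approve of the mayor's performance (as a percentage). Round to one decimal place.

48.9%

Reweight to the known highest qualification distribution:
  high school: 0.17 × 29.2 = 4.964
  some college: 0.32 × 45.9 = 14.688
  associate degree: 0.2 × 36.4 = 7.28
  bachelor's degree: 0.06 × 65.4 = 3.924
  graduate degree: 0.25 × 72 = 18
Post-stratified estimate = 48.856 → 48.9%.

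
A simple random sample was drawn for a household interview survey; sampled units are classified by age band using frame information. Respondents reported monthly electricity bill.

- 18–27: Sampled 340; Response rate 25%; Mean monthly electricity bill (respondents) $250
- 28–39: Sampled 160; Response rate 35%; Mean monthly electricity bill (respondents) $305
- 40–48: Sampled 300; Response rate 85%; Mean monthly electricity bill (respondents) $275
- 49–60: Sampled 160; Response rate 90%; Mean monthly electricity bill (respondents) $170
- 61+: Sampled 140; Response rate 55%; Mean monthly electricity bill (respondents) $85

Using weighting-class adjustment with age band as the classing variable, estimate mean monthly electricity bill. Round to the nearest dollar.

$232

Each respondent's weight = sampled/responded in their class; summing within a class gives n_sampled, so:
  18–27: 340 × 250 = 85,000
  28–39: 160 × 305 = 48,800
  40–48: 300 × 275 = 82,500
  49–60: 160 × 170 = 27,200
  61+: 140 × 85 = 11,900
Adjusted estimate = 255,400 / 1,100 = 232.182 → $232.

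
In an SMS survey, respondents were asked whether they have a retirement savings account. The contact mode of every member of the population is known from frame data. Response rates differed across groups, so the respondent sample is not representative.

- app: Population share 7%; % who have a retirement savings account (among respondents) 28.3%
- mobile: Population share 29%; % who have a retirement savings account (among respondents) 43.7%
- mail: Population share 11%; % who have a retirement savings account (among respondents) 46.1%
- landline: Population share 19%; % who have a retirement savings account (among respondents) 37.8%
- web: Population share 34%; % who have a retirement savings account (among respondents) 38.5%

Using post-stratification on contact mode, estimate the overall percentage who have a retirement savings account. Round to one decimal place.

Each cell contributes population-share × respondent value:
  app: 0.07 × 28.3 = 1.981
  mobile: 0.29 × 43.7 = 12.673
  mail: 0.11 × 46.1 = 5.071
  landline: 0.19 × 37.8 = 7.182
  web: 0.34 × 38.5 = 13.09
Post-stratified estimate = 39.997 → 40.0%.

40.0%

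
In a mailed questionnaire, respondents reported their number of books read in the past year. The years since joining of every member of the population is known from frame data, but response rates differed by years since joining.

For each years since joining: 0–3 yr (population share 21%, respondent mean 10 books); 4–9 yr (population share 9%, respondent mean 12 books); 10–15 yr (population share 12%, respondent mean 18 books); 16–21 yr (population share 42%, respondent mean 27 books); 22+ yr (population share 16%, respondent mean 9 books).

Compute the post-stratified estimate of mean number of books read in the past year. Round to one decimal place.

Each cell contributes population-share × respondent value:
  0–3 yr: 0.21 × 10 = 2.1
  4–9 yr: 0.09 × 12 = 1.08
  10–15 yr: 0.12 × 18 = 2.16
  16–21 yr: 0.42 × 27 = 11.34
  22+ yr: 0.16 × 9 = 1.44
Post-stratified estimate = 18.12 → 18.1.

18.1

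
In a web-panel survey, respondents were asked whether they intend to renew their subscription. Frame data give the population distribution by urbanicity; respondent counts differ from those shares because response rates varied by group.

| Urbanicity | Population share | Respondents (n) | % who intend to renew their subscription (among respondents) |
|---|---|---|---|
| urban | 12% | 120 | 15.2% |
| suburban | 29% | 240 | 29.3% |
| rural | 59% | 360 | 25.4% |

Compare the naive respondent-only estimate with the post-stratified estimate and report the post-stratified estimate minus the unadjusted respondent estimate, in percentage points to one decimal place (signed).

+0.3 percentage points

Without adjustment, the pooled respondent share is:
  (120/720)×15.2 + (240/720)×29.3 + (360/720)×25.4 = 25%
Post-stratifying to population shares instead:
  0.12×15.2 + 0.29×29.3 + 0.59×25.4 = 25.307%
Difference = 25.307 − 25 = 0.307 pp.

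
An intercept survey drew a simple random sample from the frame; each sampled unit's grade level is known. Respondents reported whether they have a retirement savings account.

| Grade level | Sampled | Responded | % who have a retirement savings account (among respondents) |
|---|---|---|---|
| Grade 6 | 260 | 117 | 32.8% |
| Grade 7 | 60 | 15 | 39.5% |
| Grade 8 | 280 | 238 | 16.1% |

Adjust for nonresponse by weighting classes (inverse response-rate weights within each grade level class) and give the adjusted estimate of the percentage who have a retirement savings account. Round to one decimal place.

Class response rates: Grade 6 117/260 = 45%, Grade 7 15/60 = 25%, Grade 8 238/280 = 85%.
Inverse-response-rate weighting restores each class to its sampled count, so class totals weight by n_sampled:
  Grade 6: 260 × 32.8 = 8528
  Grade 7: 60 × 39.5 = 2370
  Grade 8: 280 × 16.1 = 4508
Adjusted estimate = 15,406 / 600 = 25.6767 → 25.7%.

25.7%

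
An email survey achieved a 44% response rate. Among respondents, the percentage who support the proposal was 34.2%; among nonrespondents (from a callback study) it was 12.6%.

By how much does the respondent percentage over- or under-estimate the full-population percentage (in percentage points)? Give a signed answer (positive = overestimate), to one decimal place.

+12.1 percentage points

Nonresponse fraction = 1 − 0.44 = 0.56.
Bias = (nonresponse fraction) × (respondent percentage − nonrespondent percentage)
     = 0.56 × (34.2 − 12.6) = 0.56 × 21.6 = 12.096.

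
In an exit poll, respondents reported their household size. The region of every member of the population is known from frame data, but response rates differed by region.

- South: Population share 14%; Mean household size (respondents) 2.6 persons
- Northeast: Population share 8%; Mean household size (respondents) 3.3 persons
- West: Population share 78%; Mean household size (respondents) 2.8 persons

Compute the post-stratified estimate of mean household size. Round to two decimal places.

2.81

Weight each group's respondent value by its population share:
  South: 0.14 × 2.6 = 0.364
  Northeast: 0.08 × 3.3 = 0.264
  West: 0.78 × 2.8 = 2.184
Post-stratified estimate = 2.812 → 2.81.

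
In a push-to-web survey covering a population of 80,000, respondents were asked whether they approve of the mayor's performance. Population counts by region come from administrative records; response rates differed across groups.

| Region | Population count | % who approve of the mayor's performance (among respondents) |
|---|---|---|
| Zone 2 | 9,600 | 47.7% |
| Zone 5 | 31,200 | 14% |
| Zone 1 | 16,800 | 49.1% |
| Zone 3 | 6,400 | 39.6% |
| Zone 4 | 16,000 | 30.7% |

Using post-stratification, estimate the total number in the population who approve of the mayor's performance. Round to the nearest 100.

24,600

Each cell contributes its population count × the respondent rate:
  Zone 2: 9,600 × 47.7% = 4579.2
  Zone 5: 31,200 × 14% = 4368
  Zone 1: 16,800 × 49.1% = 8248.8
  Zone 3: 6,400 × 39.6% = 2534.4
  Zone 4: 16,000 × 30.7% = 4912
Estimated total = 24642.4 → 24,600.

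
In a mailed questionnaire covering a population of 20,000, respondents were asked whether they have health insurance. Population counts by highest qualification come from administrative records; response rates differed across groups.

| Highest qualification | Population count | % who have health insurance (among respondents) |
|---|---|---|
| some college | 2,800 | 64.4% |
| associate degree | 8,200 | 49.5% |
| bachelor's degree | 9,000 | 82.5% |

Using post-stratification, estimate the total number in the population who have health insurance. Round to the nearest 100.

Estimated count per cell = population count × respondent percentage:
  some college: 2,800 × 64.4% = 1803.2
  associate degree: 8,200 × 49.5% = 4059
  bachelor's degree: 9,000 × 82.5% = 7425
Estimated total = 13287.2 → 13,300.

13,300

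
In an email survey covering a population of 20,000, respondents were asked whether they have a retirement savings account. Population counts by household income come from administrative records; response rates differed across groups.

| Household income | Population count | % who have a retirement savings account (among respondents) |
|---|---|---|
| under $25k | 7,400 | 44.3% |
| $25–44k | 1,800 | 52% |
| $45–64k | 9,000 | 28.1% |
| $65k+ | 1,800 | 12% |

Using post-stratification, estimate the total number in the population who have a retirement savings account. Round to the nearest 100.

7,000

Apply each group's respondent rate to its population count:
  under $25k: 7,400 × 44.3% = 3278.2
  $25–44k: 1,800 × 52% = 936
  $45–64k: 9,000 × 28.1% = 2529
  $65k+: 1,800 × 12% = 216
Estimated total = 6959.2 → 7,000.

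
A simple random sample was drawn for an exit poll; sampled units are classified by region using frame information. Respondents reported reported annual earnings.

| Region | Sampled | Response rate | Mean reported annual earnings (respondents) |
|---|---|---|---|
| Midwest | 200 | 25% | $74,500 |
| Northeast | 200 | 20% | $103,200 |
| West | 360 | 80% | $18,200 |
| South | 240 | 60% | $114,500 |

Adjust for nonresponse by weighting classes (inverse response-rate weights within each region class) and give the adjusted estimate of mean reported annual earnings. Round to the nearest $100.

$69,600

Each respondent's weight = sampled/responded in their class; summing within a class gives n_sampled, so:
  Midwest: 200 × 74,500 = 14,900,000
  Northeast: 200 × 103,200 = 20,640,000
  West: 360 × 18,200 = 6,552,000
  South: 240 × 114,500 = 27,480,000
Adjusted estimate = 69,572,000 / 1,000 = 69,572 → $69,600.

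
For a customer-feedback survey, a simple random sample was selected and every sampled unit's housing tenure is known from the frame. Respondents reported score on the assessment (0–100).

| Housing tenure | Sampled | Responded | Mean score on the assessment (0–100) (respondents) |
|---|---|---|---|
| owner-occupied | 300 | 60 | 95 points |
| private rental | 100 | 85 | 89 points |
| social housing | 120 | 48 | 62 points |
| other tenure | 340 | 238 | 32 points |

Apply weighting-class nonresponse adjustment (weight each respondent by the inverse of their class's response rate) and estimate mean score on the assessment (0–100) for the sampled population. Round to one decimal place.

Response rates by class: owner-occupied 60/300 = 20%, private rental 85/100 = 85%, social housing 48/120 = 40%, other tenure 238/340 = 70%.
With weight = n_sampled/n_responded per class, the weighted class total is n_sampled:
  owner-occupied: 300 × 95 = 28,500
  private rental: 100 × 89 = 8900
  social housing: 120 × 62 = 7440
  other tenure: 340 × 32 = 10,880
Adjusted estimate = 55,720 / 860 = 64.7907 → 64.8.

64.8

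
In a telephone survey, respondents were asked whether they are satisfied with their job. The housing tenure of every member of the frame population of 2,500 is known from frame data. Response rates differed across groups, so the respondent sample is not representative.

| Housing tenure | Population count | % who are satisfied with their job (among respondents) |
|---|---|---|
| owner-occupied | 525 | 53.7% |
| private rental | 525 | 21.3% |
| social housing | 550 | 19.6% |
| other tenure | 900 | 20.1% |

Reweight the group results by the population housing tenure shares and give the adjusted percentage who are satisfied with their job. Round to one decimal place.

27.3%

Post-stratification weights by population share, not respondent share:
  owner-occupied: (525/2,500) × 53.7 = 11.277
  private rental: (525/2,500) × 21.3 = 4.473
  social housing: (550/2,500) × 19.6 = 4.312
  other tenure: (900/2,500) × 20.1 = 7.236
Post-stratified estimate = 27.298 → 27.3%.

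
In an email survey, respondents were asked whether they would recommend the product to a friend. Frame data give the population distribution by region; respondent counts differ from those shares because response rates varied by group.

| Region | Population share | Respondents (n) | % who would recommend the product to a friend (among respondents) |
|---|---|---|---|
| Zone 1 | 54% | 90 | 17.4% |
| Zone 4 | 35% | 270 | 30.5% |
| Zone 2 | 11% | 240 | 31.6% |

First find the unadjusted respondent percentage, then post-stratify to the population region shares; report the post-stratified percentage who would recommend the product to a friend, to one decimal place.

23.5%

Naive respondent-only estimate (weights = respondent counts):
  (90/600)×17.4 + (270/600)×30.5 + (240/600)×31.6 = 28.975%
Post-stratifying to population shares instead:
  0.54×17.4 + 0.35×30.5 + 0.11×31.6 = 23.547%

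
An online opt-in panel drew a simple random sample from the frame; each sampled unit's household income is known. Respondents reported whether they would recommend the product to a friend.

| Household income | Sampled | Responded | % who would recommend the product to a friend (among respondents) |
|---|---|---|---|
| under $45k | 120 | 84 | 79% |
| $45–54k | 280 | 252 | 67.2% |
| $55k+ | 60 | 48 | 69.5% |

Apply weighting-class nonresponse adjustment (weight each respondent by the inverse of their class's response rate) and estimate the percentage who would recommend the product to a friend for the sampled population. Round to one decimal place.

70.6%

Response rates by class: under $45k 84/120 = 70%, $45–54k 252/280 = 90%, $55k+ 48/60 = 80%.
With weight = n_sampled/n_responded per class, the weighted class total is n_sampled:
  under $45k: 120 × 79 = 9480
  $45–54k: 280 × 67.2 = 18,816
  $55k+: 60 × 69.5 = 4170
Adjusted estimate = 32,466 / 460 = 70.5783 → 70.6%.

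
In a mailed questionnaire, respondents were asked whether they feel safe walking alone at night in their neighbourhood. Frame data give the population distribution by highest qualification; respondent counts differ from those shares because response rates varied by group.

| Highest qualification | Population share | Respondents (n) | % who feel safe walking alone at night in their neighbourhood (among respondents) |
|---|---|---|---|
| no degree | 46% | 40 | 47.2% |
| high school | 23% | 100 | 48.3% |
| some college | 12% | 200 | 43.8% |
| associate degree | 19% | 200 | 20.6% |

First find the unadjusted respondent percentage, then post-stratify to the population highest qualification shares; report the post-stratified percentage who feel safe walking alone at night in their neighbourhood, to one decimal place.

Unadjusted (pooled respondent) estimate weights by respondent counts:
  (40/540)×47.2 + (100/540)×48.3 + (200/540)×43.8 + (200/540)×20.6 = 36.2926%
Post-stratifying to population shares instead:
  0.46×47.2 + 0.23×48.3 + 0.12×43.8 + 0.19×20.6 = 41.991%

42.0%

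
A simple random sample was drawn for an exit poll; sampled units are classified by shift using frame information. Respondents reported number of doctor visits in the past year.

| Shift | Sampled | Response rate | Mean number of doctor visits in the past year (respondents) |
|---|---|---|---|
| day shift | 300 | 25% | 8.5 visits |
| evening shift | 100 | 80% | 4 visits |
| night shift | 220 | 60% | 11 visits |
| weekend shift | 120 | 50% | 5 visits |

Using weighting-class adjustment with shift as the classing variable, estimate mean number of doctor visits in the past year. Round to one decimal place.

8.1

With weight = n_sampled/n_responded per class, the weighted class total is n_sampled:
  day shift: 300 × 8.5 = 2550
  evening shift: 100 × 4 = 400
  night shift: 220 × 11 = 2420
  weekend shift: 120 × 5 = 600
Adjusted estimate = 5970 / 740 = 8.06757 → 8.1.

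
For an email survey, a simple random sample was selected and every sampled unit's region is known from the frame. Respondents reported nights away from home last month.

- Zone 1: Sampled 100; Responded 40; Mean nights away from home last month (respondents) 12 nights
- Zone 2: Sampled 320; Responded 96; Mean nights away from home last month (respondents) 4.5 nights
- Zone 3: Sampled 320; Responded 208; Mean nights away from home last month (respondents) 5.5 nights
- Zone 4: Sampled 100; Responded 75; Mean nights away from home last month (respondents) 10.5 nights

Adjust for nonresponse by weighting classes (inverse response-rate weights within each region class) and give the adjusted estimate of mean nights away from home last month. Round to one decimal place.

Class response rates: Zone 1 40/100 = 40%, Zone 2 96/320 = 30%, Zone 3 208/320 = 65%, Zone 4 75/100 = 75%.
Inverse-response-rate weighting restores each class to its sampled count, so class totals weight by n_sampled:
  Zone 1: 100 × 12 = 1200
  Zone 2: 320 × 4.5 = 1440
  Zone 3: 320 × 5.5 = 1760
  Zone 4: 100 × 10.5 = 1050
Adjusted estimate = 5450 / 840 = 6.4881 → 6.5.

6.5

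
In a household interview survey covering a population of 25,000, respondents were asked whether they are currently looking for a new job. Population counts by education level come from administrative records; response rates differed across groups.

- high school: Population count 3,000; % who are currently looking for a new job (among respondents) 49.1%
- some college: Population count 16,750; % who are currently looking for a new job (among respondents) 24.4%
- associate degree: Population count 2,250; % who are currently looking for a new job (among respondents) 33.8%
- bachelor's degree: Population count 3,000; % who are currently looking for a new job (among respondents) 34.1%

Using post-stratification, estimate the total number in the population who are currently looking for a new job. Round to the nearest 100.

7,300

Each cell contributes its population count × the respondent rate:
  high school: 3,000 × 49.1% = 1473
  some college: 16,750 × 24.4% = 4087
  associate degree: 2,250 × 33.8% = 760.5
  bachelor's degree: 3,000 × 34.1% = 1023
Estimated total = 7343.5 → 7,300.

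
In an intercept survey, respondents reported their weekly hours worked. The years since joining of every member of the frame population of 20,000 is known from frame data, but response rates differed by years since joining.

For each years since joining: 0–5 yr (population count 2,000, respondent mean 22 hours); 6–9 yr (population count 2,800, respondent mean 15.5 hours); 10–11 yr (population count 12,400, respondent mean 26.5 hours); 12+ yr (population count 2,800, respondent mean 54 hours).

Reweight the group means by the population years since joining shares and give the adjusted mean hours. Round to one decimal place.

28.4

Reweight to the known years since joining distribution:
  0–5 yr: (2,000/20,000) × 22 = 2.2
  6–9 yr: (2,800/20,000) × 15.5 = 2.17
  10–11 yr: (12,400/20,000) × 26.5 = 16.43
  12+ yr: (2,800/20,000) × 54 = 7.56
Post-stratified estimate = 28.36 → 28.4.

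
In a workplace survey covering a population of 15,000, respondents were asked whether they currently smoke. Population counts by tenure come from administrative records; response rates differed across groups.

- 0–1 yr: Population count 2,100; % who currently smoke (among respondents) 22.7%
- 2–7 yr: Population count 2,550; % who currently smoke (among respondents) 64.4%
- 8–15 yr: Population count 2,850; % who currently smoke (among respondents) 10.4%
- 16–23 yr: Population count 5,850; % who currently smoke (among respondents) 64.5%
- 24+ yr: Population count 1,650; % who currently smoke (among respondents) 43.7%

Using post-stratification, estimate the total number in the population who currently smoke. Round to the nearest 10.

Apply each group's respondent rate to its population count:
  0–1 yr: 2,100 × 22.7% = 476.7
  2–7 yr: 2,550 × 64.4% = 1642.2
  8–15 yr: 2,850 × 10.4% = 296.4
  16–23 yr: 5,850 × 64.5% = 3773.25
  24+ yr: 1,650 × 43.7% = 721.05
Estimated total = 6909.6 → 6,910.

6,910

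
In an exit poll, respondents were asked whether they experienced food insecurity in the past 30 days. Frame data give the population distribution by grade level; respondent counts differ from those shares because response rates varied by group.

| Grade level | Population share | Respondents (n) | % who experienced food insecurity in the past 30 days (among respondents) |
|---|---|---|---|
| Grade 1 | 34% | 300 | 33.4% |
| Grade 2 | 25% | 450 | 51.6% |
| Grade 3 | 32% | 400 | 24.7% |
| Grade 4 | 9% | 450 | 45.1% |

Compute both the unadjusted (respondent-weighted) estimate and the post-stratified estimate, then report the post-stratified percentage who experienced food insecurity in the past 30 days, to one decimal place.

36.2%

Without adjustment, the pooled respondent share is:
  (300/1600)×33.4 + (450/1600)×51.6 + (400/1600)×24.7 + (450/1600)×45.1 = 39.6344%
Reweighting by population grade level shares:
  0.34×33.4 + 0.25×51.6 + 0.32×24.7 + 0.09×45.1 = 36.219%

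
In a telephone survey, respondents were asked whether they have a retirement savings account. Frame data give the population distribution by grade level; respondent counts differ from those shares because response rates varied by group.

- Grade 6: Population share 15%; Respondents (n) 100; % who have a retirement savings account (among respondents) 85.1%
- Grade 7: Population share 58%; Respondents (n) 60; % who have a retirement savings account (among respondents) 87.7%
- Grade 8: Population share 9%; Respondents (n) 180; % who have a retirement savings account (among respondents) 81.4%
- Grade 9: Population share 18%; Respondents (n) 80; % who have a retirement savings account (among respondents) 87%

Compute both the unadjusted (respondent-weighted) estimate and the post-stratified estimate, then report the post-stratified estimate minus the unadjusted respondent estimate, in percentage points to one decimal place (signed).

Naive respondent-only estimate (weights = respondent counts):
  (100/420)×85.1 + (60/420)×87.7 + (180/420)×81.4 + (80/420)×87 = 84.2476%
Post-stratified estimate weights by population shares:
  0.15×85.1 + 0.58×87.7 + 0.09×81.4 + 0.18×87 = 86.617%
Difference = 86.617 − 84.2476 = 2.3694 pp.

+2.4 percentage points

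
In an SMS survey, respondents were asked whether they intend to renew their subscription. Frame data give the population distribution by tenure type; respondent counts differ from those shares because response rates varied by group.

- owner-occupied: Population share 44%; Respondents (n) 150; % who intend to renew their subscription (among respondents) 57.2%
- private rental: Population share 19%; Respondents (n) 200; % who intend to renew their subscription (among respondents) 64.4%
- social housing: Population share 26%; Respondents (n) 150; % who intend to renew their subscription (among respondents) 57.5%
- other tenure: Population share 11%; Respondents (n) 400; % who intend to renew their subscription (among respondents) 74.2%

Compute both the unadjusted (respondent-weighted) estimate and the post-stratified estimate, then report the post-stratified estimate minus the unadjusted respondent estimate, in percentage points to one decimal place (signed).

Naive respondent-only estimate (weights = respondent counts):
  (150/900)×57.2 + (200/900)×64.4 + (150/900)×57.5 + (400/900)×74.2 = 66.4056%
Post-stratified estimate weights by population shares:
  0.44×57.2 + 0.19×64.4 + 0.26×57.5 + 0.11×74.2 = 60.516%
Difference = 60.516 − 66.4056 = -5.8896 pp.

-5.9 percentage points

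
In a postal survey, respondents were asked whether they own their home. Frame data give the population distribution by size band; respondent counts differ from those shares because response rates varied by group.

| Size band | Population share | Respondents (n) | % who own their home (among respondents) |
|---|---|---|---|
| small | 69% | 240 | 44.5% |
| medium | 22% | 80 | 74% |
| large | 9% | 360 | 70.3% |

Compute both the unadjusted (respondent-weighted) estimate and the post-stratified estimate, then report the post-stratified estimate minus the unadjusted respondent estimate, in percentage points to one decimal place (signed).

-8.3 percentage points

Unadjusted (pooled respondent) estimate weights by respondent counts:
  (240/680)×44.5 + (80/680)×74 + (360/680)×70.3 = 61.6294%
Reweighting by population size band shares:
  0.69×44.5 + 0.22×74 + 0.09×70.3 = 53.312%
Difference = 53.312 − 61.6294 = -8.3174 pp.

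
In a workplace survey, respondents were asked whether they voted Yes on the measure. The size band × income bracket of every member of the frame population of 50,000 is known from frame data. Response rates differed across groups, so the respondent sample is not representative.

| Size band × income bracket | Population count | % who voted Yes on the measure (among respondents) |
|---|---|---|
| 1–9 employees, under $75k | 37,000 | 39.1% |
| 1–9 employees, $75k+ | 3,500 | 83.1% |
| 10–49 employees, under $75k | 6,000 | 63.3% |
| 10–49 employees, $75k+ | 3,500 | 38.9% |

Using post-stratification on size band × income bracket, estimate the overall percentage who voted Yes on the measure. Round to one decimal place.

45.1%

Each cell contributes population-share × respondent value:
  1–9 employees, under $75k: (37,000/50,000) × 39.1 = 28.934
  1–9 employees, $75k+: (3,500/50,000) × 83.1 = 5.817
  10–49 employees, under $75k: (6,000/50,000) × 63.3 = 7.596
  10–49 employees, $75k+: (3,500/50,000) × 38.9 = 2.723
Post-stratified estimate = 45.07 → 45.1%.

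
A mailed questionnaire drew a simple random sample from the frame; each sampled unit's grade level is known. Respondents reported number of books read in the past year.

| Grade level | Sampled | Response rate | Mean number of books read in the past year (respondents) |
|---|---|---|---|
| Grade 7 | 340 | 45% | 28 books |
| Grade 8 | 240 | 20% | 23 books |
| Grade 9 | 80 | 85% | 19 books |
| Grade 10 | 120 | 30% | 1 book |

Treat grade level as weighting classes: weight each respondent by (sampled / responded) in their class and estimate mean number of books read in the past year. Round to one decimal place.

Weighting each respondent by the inverse class response rate inflates each class back to its sampled size, so the class weight is n_sampled:
  Grade 7: 340 × 28 = 9520
  Grade 8: 240 × 23 = 5520
  Grade 9: 80 × 19 = 1520
  Grade 10: 120 × 1 = 120
Adjusted estimate = 16,680 / 780 = 21.3846 → 21.4.

21.4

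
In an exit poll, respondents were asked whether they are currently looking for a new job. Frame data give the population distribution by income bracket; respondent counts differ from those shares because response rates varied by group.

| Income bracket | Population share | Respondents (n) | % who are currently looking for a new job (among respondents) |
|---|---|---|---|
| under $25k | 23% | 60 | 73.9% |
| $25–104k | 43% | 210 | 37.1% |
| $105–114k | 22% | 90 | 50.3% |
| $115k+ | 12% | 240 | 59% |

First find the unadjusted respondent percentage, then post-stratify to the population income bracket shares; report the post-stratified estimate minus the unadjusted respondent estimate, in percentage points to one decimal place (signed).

-0.4 percentage points

Without adjustment, the pooled respondent share is:
  (60/600)×73.9 + (210/600)×37.1 + (90/600)×50.3 + (240/600)×59 = 51.52%
Reweighting by population income bracket shares:
  0.23×73.9 + 0.43×37.1 + 0.22×50.3 + 0.12×59 = 51.096%
Difference = 51.096 − 51.52 = -0.424 pp.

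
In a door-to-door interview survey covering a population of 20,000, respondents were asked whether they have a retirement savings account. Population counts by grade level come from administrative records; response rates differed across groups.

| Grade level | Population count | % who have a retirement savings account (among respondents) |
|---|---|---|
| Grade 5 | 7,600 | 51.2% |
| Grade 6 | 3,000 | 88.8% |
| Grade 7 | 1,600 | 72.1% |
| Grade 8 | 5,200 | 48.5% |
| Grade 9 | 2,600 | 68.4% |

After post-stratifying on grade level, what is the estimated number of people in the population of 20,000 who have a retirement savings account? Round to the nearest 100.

Each cell contributes its population count × the respondent rate:
  Grade 5: 7,600 × 51.2% = 3891.2
  Grade 6: 3,000 × 88.8% = 2664
  Grade 7: 1,600 × 72.1% = 1153.6
  Grade 8: 5,200 × 48.5% = 2522
  Grade 9: 2,600 × 68.4% = 1778.4
Estimated total = 12009.2 → 12,000.

12,000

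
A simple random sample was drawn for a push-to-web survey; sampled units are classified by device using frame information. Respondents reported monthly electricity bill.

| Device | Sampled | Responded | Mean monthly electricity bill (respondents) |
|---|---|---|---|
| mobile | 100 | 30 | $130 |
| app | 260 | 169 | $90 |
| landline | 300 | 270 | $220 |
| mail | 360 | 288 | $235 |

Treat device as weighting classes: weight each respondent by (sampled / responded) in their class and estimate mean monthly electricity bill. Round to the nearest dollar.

Class response rates: mobile 30/100 = 30%, app 169/260 = 65%, landline 270/300 = 90%, mail 288/360 = 80%.
Each respondent's weight = sampled/responded in their class; summing within a class gives n_sampled, so:
  mobile: 100 × 130 = 13,000
  app: 260 × 90 = 23,400
  landline: 300 × 220 = 66,000
  mail: 360 × 235 = 84,600
Adjusted estimate = 187,000 / 1,020 = 183.333 → $183.

$183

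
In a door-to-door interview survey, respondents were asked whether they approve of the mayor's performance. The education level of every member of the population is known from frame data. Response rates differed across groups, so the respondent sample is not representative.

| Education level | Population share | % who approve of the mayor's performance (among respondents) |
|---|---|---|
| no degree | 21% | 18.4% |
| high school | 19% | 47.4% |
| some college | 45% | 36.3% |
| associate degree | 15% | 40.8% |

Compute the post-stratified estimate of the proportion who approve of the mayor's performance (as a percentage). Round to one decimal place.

35.3%

Post-stratification weights by population share, not respondent share:
  no degree: 0.21 × 18.4 = 3.864
  high school: 0.19 × 47.4 = 9.006
  some college: 0.45 × 36.3 = 16.335
  associate degree: 0.15 × 40.8 = 6.12
Post-stratified estimate = 35.325 → 35.3%.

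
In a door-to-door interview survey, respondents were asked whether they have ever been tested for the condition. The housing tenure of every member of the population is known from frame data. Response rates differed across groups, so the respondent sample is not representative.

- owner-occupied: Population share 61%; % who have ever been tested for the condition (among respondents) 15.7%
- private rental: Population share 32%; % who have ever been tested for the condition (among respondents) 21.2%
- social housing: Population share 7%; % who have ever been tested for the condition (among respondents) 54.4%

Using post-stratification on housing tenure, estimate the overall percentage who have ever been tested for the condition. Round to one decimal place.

20.2%

Post-stratification weights by population share, not respondent share:
  owner-occupied: 0.61 × 15.7 = 9.577
  private rental: 0.32 × 21.2 = 6.784
  social housing: 0.07 × 54.4 = 3.808
Post-stratified estimate = 20.169 → 20.2%.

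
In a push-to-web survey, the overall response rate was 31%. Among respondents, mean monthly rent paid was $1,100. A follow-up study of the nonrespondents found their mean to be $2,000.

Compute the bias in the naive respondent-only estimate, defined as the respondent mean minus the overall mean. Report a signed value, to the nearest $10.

Nonresponse fraction = 1 − 0.31 = 0.69.
Bias = (nonresponse fraction) × (respondent mean − nonrespondent mean)
     = 0.69 × (1100 − 2000) = 0.69 × -900 = -621.

-$620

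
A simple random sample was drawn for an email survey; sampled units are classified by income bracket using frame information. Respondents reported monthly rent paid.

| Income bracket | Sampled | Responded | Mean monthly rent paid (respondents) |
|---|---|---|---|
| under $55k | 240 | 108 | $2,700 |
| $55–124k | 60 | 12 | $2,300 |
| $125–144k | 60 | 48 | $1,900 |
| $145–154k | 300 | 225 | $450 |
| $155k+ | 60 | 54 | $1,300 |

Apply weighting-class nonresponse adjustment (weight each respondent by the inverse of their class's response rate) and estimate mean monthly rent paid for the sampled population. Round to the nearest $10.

$1,550

Class response rates: under $55k 108/240 = 45%, $55–124k 12/60 = 20%, $125–144k 48/60 = 80%, $145–154k 225/300 = 75%, $155k+ 54/60 = 90%.
With weight = n_sampled/n_responded per class, the weighted class total is n_sampled:
  under $55k: 240 × 2700 = 648,000
  $55–124k: 60 × 2300 = 138,000
  $125–144k: 60 × 1900 = 114,000
  $145–154k: 300 × 450 = 135,000
  $155k+: 60 × 1300 = 78,000
Adjusted estimate = 1,113,000 / 720 = 1545.83 → $1,550.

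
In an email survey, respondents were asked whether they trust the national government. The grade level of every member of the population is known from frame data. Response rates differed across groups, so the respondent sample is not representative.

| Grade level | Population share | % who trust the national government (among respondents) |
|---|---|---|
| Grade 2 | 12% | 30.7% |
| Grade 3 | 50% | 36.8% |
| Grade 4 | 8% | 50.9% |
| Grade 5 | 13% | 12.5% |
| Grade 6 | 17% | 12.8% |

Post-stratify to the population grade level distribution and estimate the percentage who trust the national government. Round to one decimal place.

30.0%

Reweight to the known grade level distribution:
  Grade 2: 0.12 × 30.7 = 3.684
  Grade 3: 0.5 × 36.8 = 18.4
  Grade 4: 0.08 × 50.9 = 4.072
  Grade 5: 0.13 × 12.5 = 1.625
  Grade 6: 0.17 × 12.8 = 2.176
Post-stratified estimate = 29.957 → 30.0%.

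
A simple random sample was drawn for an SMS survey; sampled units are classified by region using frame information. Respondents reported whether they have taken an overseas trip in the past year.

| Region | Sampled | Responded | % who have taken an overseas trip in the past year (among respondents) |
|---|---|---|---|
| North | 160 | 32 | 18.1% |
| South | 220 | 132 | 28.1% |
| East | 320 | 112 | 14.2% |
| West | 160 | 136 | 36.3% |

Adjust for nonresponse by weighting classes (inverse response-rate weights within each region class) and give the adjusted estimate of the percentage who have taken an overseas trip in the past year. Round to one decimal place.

22.6%

Class response rates: North 32/160 = 20%, South 132/220 = 60%, East 112/320 = 35%, West 136/160 = 85%.
Inverse-response-rate weighting restores each class to its sampled count, so class totals weight by n_sampled:
  North: 160 × 18.1 = 2896
  South: 220 × 28.1 = 6182
  East: 320 × 14.2 = 4544
  West: 160 × 36.3 = 5808
Adjusted estimate = 19,430 / 860 = 22.593 → 22.6%.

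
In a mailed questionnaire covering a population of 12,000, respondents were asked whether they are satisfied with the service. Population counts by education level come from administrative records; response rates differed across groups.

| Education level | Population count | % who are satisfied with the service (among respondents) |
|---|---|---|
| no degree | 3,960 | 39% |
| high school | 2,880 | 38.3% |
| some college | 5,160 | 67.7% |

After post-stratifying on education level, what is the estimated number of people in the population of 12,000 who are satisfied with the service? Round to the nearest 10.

Estimated count per cell = population count × respondent percentage:
  no degree: 3,960 × 39% = 1544.4
  high school: 2,880 × 38.3% = 1103.04
  some college: 5,160 × 67.7% = 3493.32
Estimated total = 6140.76 → 6,140.

6,140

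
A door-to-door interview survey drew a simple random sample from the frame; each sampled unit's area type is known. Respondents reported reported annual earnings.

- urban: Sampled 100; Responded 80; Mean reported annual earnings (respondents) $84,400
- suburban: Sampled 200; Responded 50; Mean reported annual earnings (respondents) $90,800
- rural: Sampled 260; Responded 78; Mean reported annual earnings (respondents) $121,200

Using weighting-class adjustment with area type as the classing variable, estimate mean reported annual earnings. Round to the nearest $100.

Class response rates: urban 80/100 = 80%, suburban 50/200 = 25%, rural 78/260 = 30%.
Each respondent's weight = sampled/responded in their class; summing within a class gives n_sampled, so:
  urban: 100 × 84,400 = 8,440,000
  suburban: 200 × 90,800 = 18,160,000
  rural: 260 × 121,200 = 31,512,000
Adjusted estimate = 58,112,000 / 560 = 103771 → $103,800.

$103,800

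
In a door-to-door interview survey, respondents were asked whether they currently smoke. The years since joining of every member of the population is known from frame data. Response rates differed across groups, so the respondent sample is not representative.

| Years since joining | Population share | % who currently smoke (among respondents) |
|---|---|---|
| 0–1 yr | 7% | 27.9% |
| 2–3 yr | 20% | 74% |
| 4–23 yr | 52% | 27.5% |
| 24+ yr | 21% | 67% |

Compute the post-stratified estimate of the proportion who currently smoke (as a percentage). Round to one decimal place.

Weight each group's respondent value by its population share:
  0–1 yr: 0.07 × 27.9 = 1.953
  2–3 yr: 0.2 × 74 = 14.8
  4–23 yr: 0.52 × 27.5 = 14.3
  24+ yr: 0.21 × 67 = 14.07
Post-stratified estimate = 45.123 → 45.1%.

45.1%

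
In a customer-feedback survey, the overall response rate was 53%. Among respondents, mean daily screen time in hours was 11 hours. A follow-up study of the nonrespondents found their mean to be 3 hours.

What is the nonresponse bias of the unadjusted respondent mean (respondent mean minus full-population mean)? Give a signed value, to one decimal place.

Nonresponse fraction = 1 − 0.53 = 0.47.
Bias = (nonresponse fraction) × (respondent mean − nonrespondent mean)
     = 0.47 × (11 − 3) = 0.47 × 8 = 3.76.

+3.8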